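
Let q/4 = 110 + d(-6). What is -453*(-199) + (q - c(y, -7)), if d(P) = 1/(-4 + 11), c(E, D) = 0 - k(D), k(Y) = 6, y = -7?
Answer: 634155/7 ≈ 90594.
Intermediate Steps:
c(E, D) = -6 (c(E, D) = 0 - 1*6 = 0 - 6 = -6)
d(P) = 1/7
q = 3084/7 (q = 4*(110 + 1/7) = 4*(771/7) = 3084/7 ≈ 440.57)
-453*(-199) + (q - c(y, -7)) = -453*(-199) + (3084/7 - 1*(-6)) = 90147 + (3084/7 + 6) = 90147 + 3126/7 = 634155/7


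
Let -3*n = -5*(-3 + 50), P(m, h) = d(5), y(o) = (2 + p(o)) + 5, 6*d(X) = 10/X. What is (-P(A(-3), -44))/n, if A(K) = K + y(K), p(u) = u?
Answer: -1/235 ≈ -0.0042553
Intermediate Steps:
d(X) = 5/(3*X) (d(X) = (10/X)/6 = 5/(3*X))
y(o) = 7 + o (y(o) = (2 + o) + 5 = 7 + o)
A(K) = 7 + 2*K (A(K) = K + (7 + K) = 7 + 2*K)
P(m, h) = ⅓ (P(m, h) = (5/3)/5 = (5/3)*(⅕) = ⅓)
n = 235/3 (n = -(-5)*(-3 + 50)/3 = -(-5)*47/3 = -⅓*(-235) = 235/3 ≈ 78.333)
(-P(A(-3), -44))/n = (-1*⅓)/(235/3) = -⅓*3/235 = -1/235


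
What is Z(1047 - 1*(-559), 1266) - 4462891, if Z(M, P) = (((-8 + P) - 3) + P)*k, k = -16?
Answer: -4503227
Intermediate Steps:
Z(M, P) = 176 - 32*P (Z(M, P) = (((-8 + P) - 3) + P)*(-16) = ((-11 + P) + P)*(-16) = (-11 + 2*P)*(-16) = 176 - 32*P)
Z(1047 - 1*(-559), 1266) - 4462891 = (176 - 32*1266) - 4462891 = (176 - 40512) - 4462891 = -40336 - 4462891 = -4503227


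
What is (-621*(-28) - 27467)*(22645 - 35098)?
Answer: 125513787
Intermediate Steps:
(-621*(-28) - 27467)*(22645 - 35098) = (17388 - 27467)*(-12453) = -10079*(-12453) = 125513787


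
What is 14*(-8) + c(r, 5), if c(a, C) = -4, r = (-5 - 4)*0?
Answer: -116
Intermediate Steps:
r = 0 (r = -9*0 = 0)
14*(-8) + c(r, 5) = 14*(-8) - 4 = -112 - 4 = -116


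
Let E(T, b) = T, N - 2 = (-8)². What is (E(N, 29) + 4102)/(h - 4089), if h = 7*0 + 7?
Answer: -2084/2041 ≈ -1.0211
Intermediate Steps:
N = 66 (N = 2 + (-8)² = 2 + 64 = 66)
h = 7 (h = 0 + 7 = 7)
(E(N, 29) + 4102)/(h - 4089) = (66 + 4102)/(7 - 4089) = 4168/(-4082) = 4168*(-1/4082) = -2084/2041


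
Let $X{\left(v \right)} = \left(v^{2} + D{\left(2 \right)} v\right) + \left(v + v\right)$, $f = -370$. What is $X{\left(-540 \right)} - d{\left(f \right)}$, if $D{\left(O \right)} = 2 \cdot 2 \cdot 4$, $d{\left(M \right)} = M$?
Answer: $282250$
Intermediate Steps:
$D{\left(O \right)} = 16$ ($D{\left(O \right)} = 4 \cdot 4 = 16$)
$X{\left(v \right)} = v^{2} + 18 v$ ($X{\left(v \right)} = \left(v^{2} + 16 v\right) + \left(v + v\right) = \left(v^{2} + 16 v\right) + 2 v = v^{2} + 18 v$)
$X{\left(-540 \right)} - d{\left(f \right)} = - 540 \left(18 - 540\right) - -370 = \left(-540\right) \left(-522\right) + 370 = 281880 + 370 = 282250$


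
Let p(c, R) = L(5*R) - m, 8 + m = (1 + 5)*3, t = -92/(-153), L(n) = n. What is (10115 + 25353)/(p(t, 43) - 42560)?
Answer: -35468/42355 ≈ -0.83740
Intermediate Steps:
t = 92/153 (t = -92*(-1/153) = 92/153 ≈ 0.60131)
m = 10 (m = -8 + (1 + 5)*3 = -8 + 6*3 = -8 + 18 = 10)
p(c, R) = -10 + 5*R (p(c, R) = 5*R - 1*10 = 5*R - 10 = -10 + 5*R)
(10115 + 25353)/(p(t, 43) - 42560) = (10115 + 25353)/((-10 + 5*43) - 42560) = 35468/((-10 + 215) - 42560) = 35468/(205 - 42560) = 35468/(-42355) = 35468*(-1/42355) = -35468/42355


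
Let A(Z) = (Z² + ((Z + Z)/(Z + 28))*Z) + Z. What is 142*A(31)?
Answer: 8583900/59 ≈ 1.4549e+5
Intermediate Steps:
A(Z) = Z + Z² + 2*Z²/(28 + Z) (A(Z) = (Z² + ((2*Z)/(28 + Z))*Z) + Z = (Z² + (2*Z/(28 + Z))*Z) + Z = (Z² + 2*Z²/(28 + Z)) + Z = Z + Z² + 2*Z²/(28 + Z))
142*A(31) = 142*(31*(28 + 31² + 31*31)/(28 + 31)) = 142*(31*(28 + 961 + 961)/59) = 142*(31*(1/59)*1950) = 142*(60450/59) = 8583900/59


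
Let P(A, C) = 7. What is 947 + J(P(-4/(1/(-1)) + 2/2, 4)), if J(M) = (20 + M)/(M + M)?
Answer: 13285/14 ≈ 948.93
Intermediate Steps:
J(M) = (20 + M)/(2*M) (J(M) = (20 + M)/((2*M)) = (20 + M)*(1/(2*M)) = (20 + M)/(2*M))
947 + J(P(-4/(1/(-1)) + 2/2, 4)) = 947 + (1/2)*(20 + 7)/7 = 947 + (1/2)*(1/7)*27 = 947 + 27/14 = 13285/14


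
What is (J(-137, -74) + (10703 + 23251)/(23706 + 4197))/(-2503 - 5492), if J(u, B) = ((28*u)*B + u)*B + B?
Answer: 195282594154/74361495 ≈ 2626.1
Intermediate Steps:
J(u, B) = B + B*(u + 28*B*u) (J(u, B) = (28*B*u + u)*B + B = (u + 28*B*u)*B + B = B*(u + 28*B*u) + B = B + B*(u + 28*B*u))
(J(-137, -74) + (10703 + 23251)/(23706 + 4197))/(-2503 - 5492) = (-74*(1 - 137 + 28*(-74)*(-137)) + (10703 + 23251)/(23706 + 4197))/(-2503 - 5492) = (-74*(1 - 137 + 283864) + 33954/27903)/(-7995) = (-74*283728 + 33954*(1/27903))*(-1/7995) = (-20995872 + 11318/9301)*(-1/7995) = -195282594154/9301*(-1/7995) = 195282594154/74361495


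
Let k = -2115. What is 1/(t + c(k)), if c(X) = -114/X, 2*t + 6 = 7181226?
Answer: 705/2531380088 ≈ 2.7850e-7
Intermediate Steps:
t = 3590610 (t = -3 + (½)*7181226 = -3 + 3590613 = 3590610)
1/(t + c(k)) = 1/(3590610 - 114/(-2115)) = 1/(3590610 - 114*(-1/2115)) = 1/(3590610 + 38/705) = 1/(2531380088/705) = 705/2531380088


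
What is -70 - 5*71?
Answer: -425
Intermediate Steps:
-70 - 5*71 = -70 - 355 = -425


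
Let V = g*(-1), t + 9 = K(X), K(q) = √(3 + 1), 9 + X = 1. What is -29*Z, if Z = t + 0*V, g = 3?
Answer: 203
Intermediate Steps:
X = -8 (X = -9 + 1 = -8)
K(q) = 2 (K(q) = √4 = 2)
t = -7 (t = -9 + 2 = -7)
V = -3 (V = 3*(-1) = -3)
Z = -7 (Z = -7 + 0*(-3) = -7 + 0 = -7)
-29*Z = -29*(-7) = 203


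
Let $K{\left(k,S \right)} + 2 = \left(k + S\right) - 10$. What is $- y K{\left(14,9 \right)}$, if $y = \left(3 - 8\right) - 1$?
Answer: $66$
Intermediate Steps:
$K{\left(k,S \right)} = -12 + S + k$ ($K{\left(k,S \right)} = -2 - \left(10 - S - k\right) = -2 + \left(-10 + S + k\right) = -12 + S + k$)
$y = -6$ ($y = -5 - 1 = -6$)
$- y K{\left(14,9 \right)} = - \left(-6\right) \left(-12 + 9 + 14\right) = - \left(-6\right) 11 = \left(-1\right) \left(-66\right) = 66$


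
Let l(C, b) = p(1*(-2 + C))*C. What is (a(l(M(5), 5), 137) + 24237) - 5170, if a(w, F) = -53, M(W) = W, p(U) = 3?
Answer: 19014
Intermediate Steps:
l(C, b) = 3*C
(a(l(M(5), 5), 137) + 24237) - 5170 = (-53 + 24237) - 5170 = 24184 - 5170 = 19014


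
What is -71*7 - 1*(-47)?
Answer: -450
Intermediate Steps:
-71*7 - 1*(-47) = -497 + 47 = -450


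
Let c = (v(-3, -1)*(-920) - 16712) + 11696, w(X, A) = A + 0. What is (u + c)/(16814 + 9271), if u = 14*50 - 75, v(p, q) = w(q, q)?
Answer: -1157/8695 ≈ -0.13306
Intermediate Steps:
w(X, A) = A
v(p, q) = q
u = 625 (u = 700 - 75 = 625)
c = -4096 (c = (-1*(-920) - 16712) + 11696 = (920 - 16712) + 11696 = -15792 + 11696 = -4096)
(u + c)/(16814 + 9271) = (625 - 4096)/(16814 + 9271) = -3471/26085 = -3471*1/26085 = -1157/8695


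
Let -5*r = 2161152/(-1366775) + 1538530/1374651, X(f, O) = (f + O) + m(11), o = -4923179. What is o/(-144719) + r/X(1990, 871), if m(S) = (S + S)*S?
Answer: 143511685534333895903363/4218585072713097224625 ≈ 34.019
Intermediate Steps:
m(S) = 2*S² (m(S) = (2*S)*S = 2*S²)
X(f, O) = 242 + O + f (X(f, O) = (f + O) + 2*11² = (O + f) + 2*121 = (O + f) + 242 = 242 + O + f)
r = 868005417202/9394193102625 (r = -(2161152/(-1366775) + 1538530/1374651)/5 = -(2161152*(-1/1366775) + 1538530*(1/1374651))/5 = -(-2161152/1366775 + 1538530/1374651)/5 = -⅕*(-868005417202/1878838620525) = 868005417202/9394193102625 ≈ 0.092398)
o/(-144719) + r/X(1990, 871) = -4923179/(-144719) + 868005417202/(9394193102625*(242 + 871 + 1990)) = -4923179*(-1/144719) + (868005417202/9394193102625)/3103 = 4923179/144719 + (868005417202/9394193102625)*(1/3103) = 4923179/144719 + 868005417202/29150181197445375 = 143511685534333895903363/4218585072713097224625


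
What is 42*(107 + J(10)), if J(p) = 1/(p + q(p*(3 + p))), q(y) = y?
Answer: 44943/10 ≈ 4494.3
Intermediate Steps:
J(p) = 1/(p + p*(3 + p))
42*(107 + J(10)) = 42*(107 + 1/(10*(4 + 10))) = 42*(107 + (⅒)/14) = 42*(107 + (⅒)*(1/14)) = 42*(107 + 1/140) = 42*(14981/140) = 44943/10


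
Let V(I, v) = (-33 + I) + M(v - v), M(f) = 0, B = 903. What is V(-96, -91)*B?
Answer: -116487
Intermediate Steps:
V(I, v) = -33 + I (V(I, v) = (-33 + I) + 0 = -33 + I)
V(-96, -91)*B = (-33 - 96)*903 = -129*903 = -116487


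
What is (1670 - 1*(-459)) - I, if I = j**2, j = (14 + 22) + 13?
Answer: -272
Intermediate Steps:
j = 49 (j = 36 + 13 = 49)
I = 2401 (I = 49**2 = 2401)
(1670 - 1*(-459)) - I = (1670 - 1*(-459)) - 1*2401 = (1670 + 459) - 2401 = 2129 - 2401 = -272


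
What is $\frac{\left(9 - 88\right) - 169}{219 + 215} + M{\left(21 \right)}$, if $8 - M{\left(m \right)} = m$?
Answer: $- \frac{95}{7} \approx -13.571$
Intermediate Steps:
$M{\left(m \right)} = 8 - m$
$\frac{\left(9 - 88\right) - 169}{219 + 215} + M{\left(21 \right)} = \frac{\left(9 - 88\right) - 169}{219 + 215} + \left(8 - 21\right) = \frac{-79 - 169}{434} + \left(8 - 21\right) = \left(-248\right) \frac{1}{434} - 13 = - \frac{4}{7} - 13 = - \frac{95}{7}$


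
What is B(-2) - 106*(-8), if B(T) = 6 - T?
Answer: 856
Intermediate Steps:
B(-2) - 106*(-8) = (6 - 1*(-2)) - 106*(-8) = (6 + 2) + 848 = 8 + 848 = 856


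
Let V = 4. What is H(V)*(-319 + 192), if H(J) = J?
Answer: -508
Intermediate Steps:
H(V)*(-319 + 192) = 4*(-319 + 192) = 4*(-127) = -508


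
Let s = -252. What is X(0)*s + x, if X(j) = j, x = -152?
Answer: -152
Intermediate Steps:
X(0)*s + x = 0*(-252) - 152 = 0 - 152 = -152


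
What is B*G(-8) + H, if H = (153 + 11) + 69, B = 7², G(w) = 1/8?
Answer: 1913/8 ≈ 239.13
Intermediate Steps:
G(w) = ⅛
B = 49
H = 233 (H = 164 + 69 = 233)
B*G(-8) + H = 49*(⅛) + 233 = 49/8 + 233 = 1913/8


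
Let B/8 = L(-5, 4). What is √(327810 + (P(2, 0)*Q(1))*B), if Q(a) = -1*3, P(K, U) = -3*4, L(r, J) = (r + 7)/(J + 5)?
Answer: √327874 ≈ 572.60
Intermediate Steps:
L(r, J) = (7 + r)/(5 + J)
P(K, U) = -12
B = 16/9 (B = 8*((7 - 5)/(5 + 4)) = 8*(2/9) = 16/9 ≈ 1.7778)
Q(a) = -3
√(327810 + (P(2, 0)*Q(1))*B) = √(327810 - 12*(-3)*(16/9)) = √(327810 + 36*(16/9)) = √(327810 + 64) = √327874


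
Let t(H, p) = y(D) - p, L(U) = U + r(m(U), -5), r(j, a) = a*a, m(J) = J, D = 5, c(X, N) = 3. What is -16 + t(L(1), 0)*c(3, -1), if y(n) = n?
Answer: -1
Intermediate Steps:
r(j, a) = a²
L(U) = 25 + U (L(U) = U + (-5)² = U + 25 = 25 + U)
t(H, p) = 5 - p
-16 + t(L(1), 0)*c(3, -1) = -16 + (5 - 1*0)*3 = -16 + (5 + 0)*3 = -16 + 5*3 = -16 + 15 = -1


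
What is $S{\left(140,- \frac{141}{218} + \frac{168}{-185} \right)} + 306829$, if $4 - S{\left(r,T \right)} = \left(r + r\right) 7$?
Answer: $304873$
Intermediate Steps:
$S{\left(r,T \right)} = 4 - 14 r$ ($S{\left(r,T \right)} = 4 - \left(r + r\right) 7 = 4 - 2 r 7 = 4 - 14 r$)
$S{\left(140,- \frac{141}{218} + \frac{168}{-185} \right)} + 306829 = \left(4 - 1960\right) + 306829 = -1956 + 306829 = 304873$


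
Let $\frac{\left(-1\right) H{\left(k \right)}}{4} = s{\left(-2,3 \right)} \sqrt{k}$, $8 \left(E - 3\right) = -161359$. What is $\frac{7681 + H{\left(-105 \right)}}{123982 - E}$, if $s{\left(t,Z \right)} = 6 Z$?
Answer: $\frac{61448}{1153191} - \frac{192 i \sqrt{105}}{384397} \approx 0.053285 - 0.0051182 i$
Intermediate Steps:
$E = - \frac{161335}{8}$ ($E = 3 + \frac{1}{8} \left(-161359\right) = 3 - \frac{161359}{8} = - \frac{161335}{8} \approx -20167.0$)
$H{\left(k \right)} = - 72 \sqrt{k}$ ($H{\left(k \right)} = - 4 \cdot 6 \cdot 3 \sqrt{k} = - 4 \cdot 18 \sqrt{k} = - 72 \sqrt{k}$)
$\frac{7681 + H{\left(-105 \right)}}{123982 - E} = \frac{7681 - 72 \sqrt{-105}}{123982 - - \frac{161335}{8}} = \frac{7681 - 72 i \sqrt{105}}{123982 + \frac{161335}{8}} = \frac{7681 - 72 i \sqrt{105}}{\frac{1153191}{8}} = \left(7681 - 72 i \sqrt{105}\right) \frac{8}{1153191} = \frac{61448}{1153191} - \frac{192 i \sqrt{105}}{384397}$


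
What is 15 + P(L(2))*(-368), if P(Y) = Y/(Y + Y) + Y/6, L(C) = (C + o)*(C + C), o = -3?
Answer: 229/3 ≈ 76.333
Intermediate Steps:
L(C) = 2*C*(-3 + C) (L(C) = (C - 3)*(C + C) = (-3 + C)*(2*C) = 2*C*(-3 + C))
P(Y) = ½ + Y/6 (P(Y) = Y/((2*Y)) + Y*(⅙) = Y*(1/(2*Y)) + Y/6 = ½ + Y/6)
15 + P(L(2))*(-368) = 15 + (½ + (2*2*(-3 + 2))/6)*(-368) = 15 + (½ + (2*2*(-1))/6)*(-368) = 15 + (½ + (⅙)*(-4))*(-368) = 15 + (½ - ⅔)*(-368) = 15 - ⅙*(-368) = 15 + 184/3 = 229/3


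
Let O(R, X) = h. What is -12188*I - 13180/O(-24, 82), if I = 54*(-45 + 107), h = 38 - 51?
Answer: -530457332/13 ≈ -4.0804e+7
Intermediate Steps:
h = -13
O(R, X) = -13
I = 3348 (I = 54*62 = 3348)
-12188*I - 13180/O(-24, 82) = -12188/(1/3348) - 13180/(-13) = -12188/1/3348 - 13180*(-1/13) = -12188*3348 + 13180/13 = -40805424 + 13180/13 = -530457332/13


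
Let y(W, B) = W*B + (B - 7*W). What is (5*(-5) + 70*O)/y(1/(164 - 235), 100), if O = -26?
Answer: -130995/7007 ≈ -18.695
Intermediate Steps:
y(W, B) = B - 7*W + B*W (y(W, B) = B*W + (B - 7*W) = B - 7*W + B*W)
(5*(-5) + 70*O)/y(1/(164 - 235), 100) = (5*(-5) + 70*(-26))/(100 - 7/(164 - 235) + 100/(164 - 235)) = (-25 - 1820)/(100 - 7/(-71) + 100/(-71)) = -1845/(100 - 7*(-1/71) + 100*(-1/71)) = -1845/(100 + 7/71 - 100/71) = -1845/7007/71 = -1845*71/7007 = -130995/7007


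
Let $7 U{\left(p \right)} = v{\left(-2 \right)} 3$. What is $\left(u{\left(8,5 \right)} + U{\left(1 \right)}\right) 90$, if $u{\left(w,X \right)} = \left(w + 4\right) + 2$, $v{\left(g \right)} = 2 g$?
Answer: $\frac{7740}{7} \approx 1105.7$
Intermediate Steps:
$U{\left(p \right)} = - \frac{12}{7}$ ($U{\left(p \right)} = \frac{2 \left(-2\right) 3}{7} = \frac{\left(-4\right) 3}{7} = \frac{1}{7} \left(-12\right) = - \frac{12}{7}$)
$u{\left(w,X \right)} = 6 + w$ ($u{\left(w,X \right)} = \left(4 + w\right) + 2 = 6 + w$)
$\left(u{\left(8,5 \right)} + U{\left(1 \right)}\right) 90 = \left(\left(6 + 8\right) - \frac{12}{7}\right) 90 = \left(14 - \frac{12}{7}\right) 90 = \frac{86}{7} \cdot 90 = \frac{7740}{7}$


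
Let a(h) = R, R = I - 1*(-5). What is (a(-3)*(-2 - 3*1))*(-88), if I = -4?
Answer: 440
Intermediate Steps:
R = 1 (R = -4 - 1*(-5) = -4 + 5 = 1)
a(h) = 1
(a(-3)*(-2 - 3*1))*(-88) = (1*(-2 - 3*1))*(-88) = (1*(-2 - 3))*(-88) = (1*(-5))*(-88) = -5*(-88) = 440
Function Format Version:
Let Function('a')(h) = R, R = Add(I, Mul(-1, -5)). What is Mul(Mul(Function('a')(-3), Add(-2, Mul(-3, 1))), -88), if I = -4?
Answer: 440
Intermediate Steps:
R = 1 (R = Add(-4, Mul(-1, -5)) = Add(-4, 5) = 1)
Function('a')(h) = 1
Mul(Mul(Function('a')(-3), Add(-2, Mul(-3, 1))), -88) = Mul(Mul(1, Add(-2, Mul(-3, 1))), -88) = Mul(Mul(1, Add(-2, -3)), -88) = Mul(Mul(1, -5), -88) = Mul(-5, -88) = 440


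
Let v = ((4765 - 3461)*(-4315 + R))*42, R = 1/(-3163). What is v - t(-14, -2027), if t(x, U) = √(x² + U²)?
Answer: -747492613728/3163 - 5*√164357 ≈ -2.3633e+8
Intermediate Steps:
R = -1/3163 ≈ -0.00031616
t(x, U) = √(U² + x²)
v = -747492613728/3163 (v = ((4765 - 3461)*(-4315 - 1/3163))*42 = (1304*(-13648346/3163))*42 = -17797443184/3163*42 = -747492613728/3163 ≈ -2.3632e+8)
v - t(-14, -2027) = -747492613728/3163 - √((-2027)² + (-14)²) = -747492613728/3163 - √(4108729 + 196) = -747492613728/3163 - √4108925 = -747492613728/3163 - 5*√164357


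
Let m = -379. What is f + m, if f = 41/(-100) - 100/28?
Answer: -268087/700 ≈ -382.98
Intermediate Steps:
f = -2787/700 (f = 41*(-1/100) - 100*1/28 = -41/100 - 25/7 = -2787/700 ≈ -3.9814)
f + m = -2787/700 - 379 = -268087/700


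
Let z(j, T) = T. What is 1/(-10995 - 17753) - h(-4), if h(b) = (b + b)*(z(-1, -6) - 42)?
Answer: -11039233/28748 ≈ -384.00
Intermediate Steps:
h(b) = -96*b (h(b) = (b + b)*(-6 - 42) = (2*b)*(-48) = -96*b)
1/(-10995 - 17753) - h(-4) = 1/(-10995 - 17753) - (-96)*(-4) = 1/(-28748) - 1*384 = -1/28748 - 384 = -11039233/28748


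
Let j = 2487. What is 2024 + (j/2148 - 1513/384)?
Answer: 138930421/68736 ≈ 2021.2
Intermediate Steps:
2024 + (j/2148 - 1513/384) = 2024 + (2487/2148 - 1513/384) = 2024 + (2487*(1/2148) - 1513*1/384) = 2024 + (829/716 - 1513/384) = 2024 - 191243/68736 = 138930421/68736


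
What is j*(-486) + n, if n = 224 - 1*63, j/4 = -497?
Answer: 966329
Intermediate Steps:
j = -1988 (j = 4*(-497) = -1988)
n = 161 (n = 224 - 63 = 161)
j*(-486) + n = -1988*(-486) + 161 = 966168 + 161 = 966329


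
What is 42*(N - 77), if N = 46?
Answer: -1302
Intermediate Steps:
42*(N - 77) = 42*(46 - 77) = 42*(-31) = -1302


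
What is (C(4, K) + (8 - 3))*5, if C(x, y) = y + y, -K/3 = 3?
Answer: -65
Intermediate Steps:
K = -9 (K = -3*3 = -9)
C(x, y) = 2*y
(C(4, K) + (8 - 3))*5 = (2*(-9) + (8 - 3))*5 = (-18 + 5)*5 = -13*5 = -65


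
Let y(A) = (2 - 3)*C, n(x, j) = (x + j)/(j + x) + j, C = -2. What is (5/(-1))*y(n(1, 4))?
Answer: -10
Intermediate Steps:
n(x, j) = 1 + j (n(x, j) = (j + x)/(j + x) + j = 1 + j)
y(A) = 2 (y(A) = (2 - 3)*(-2) = -1*(-2) = 2)
(5/(-1))*y(n(1, 4)) = (5/(-1))*2 = (5*(-1))*2 = -5*2 = -10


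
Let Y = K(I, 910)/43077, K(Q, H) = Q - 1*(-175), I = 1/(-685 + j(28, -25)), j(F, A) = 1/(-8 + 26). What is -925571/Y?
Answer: -491567364031143/2157557 ≈ -2.2784e+8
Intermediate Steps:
j(F, A) = 1/18
I = -18/12329 (I = 1/(-685 + 1/18) = 1/(-12329/18) = -18/12329 ≈ -0.0014600)
K(Q, H) = 175 + Q (K(Q, H) = Q + 175 = 175 + Q)
Y = 2157557/531096333 (Y = (175 - 18/12329)/43077 = (2157557/12329)*(1/43077) = 2157557/531096333 ≈ 0.0040625)
-925571/Y = -925571/2157557/531096333 = -925571*531096333/2157557 = -491567364031143/2157557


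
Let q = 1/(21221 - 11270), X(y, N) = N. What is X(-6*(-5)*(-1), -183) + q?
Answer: -1821032/9951 ≈ -183.00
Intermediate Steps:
q = 1/9951 ≈ 0.00010049
X(-6*(-5)*(-1), -183) + q = -183 + 1/9951 = -1821032/9951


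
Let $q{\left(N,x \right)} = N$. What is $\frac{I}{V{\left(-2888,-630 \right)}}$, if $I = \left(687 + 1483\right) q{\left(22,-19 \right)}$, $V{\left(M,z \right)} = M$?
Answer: $- \frac{11935}{722} \approx -16.53$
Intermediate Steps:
$I = 47740$ ($I = \left(687 + 1483\right) 22 = 2170 \cdot 22 = 47740$)
$\frac{I}{V{\left(-2888,-630 \right)}} = \frac{47740}{-2888} = 47740 \left(- \frac{1}{2888}\right) = - \frac{11935}{722}$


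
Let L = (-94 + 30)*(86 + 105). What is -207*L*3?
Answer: 7591104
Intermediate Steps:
L = -12224 (L = -64*191 = -12224)
-207*L*3 = -207*(-12224)*3 = 2530368*3 = 7591104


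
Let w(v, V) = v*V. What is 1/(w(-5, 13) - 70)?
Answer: -1/135 ≈ -0.0074074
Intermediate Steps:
w(v, V) = V*v
1/(w(-5, 13) - 70) = 1/(13*(-5) - 70) = 1/(-65 - 70) = 1/(-135) = -1/135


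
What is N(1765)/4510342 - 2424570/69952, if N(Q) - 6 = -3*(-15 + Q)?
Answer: -2734001682807/78876860896 ≈ -34.662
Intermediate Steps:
N(Q) = 51 - 3*Q (N(Q) = 6 - 3*(-15 + Q) = 6 + (45 - 3*Q) = 51 - 3*Q)
N(1765)/4510342 - 2424570/69952 = (51 - 3*1765)/4510342 - 2424570/69952 = (51 - 5295)*(1/4510342) - 2424570*1/69952 = -5244*1/4510342 - 1212285/34976 = -2622/2255171 - 1212285/34976 = -2734001682807/78876860896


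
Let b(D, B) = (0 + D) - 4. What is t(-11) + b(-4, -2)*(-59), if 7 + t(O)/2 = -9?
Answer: 440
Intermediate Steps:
b(D, B) = -4 + D (b(D, B) = D - 4 = -4 + D)
t(O) = -32 (t(O) = -14 + 2*(-9) = -14 - 18 = -32)
t(-11) + b(-4, -2)*(-59) = -32 + (-4 - 4)*(-59) = -32 - 8*(-59) = -32 + 472 = 440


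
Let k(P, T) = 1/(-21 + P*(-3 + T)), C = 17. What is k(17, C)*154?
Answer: 22/31 ≈ 0.70968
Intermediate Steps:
k(17, C)*154 = 154/(-21 - 3*17 + 17*17) = 154/(-21 - 51 + 289) = 154/217 = (1/217)*154 = 22/31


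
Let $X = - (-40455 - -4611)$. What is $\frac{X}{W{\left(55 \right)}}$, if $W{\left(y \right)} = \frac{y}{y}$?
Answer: $35844$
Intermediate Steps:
$X = 35844$ ($X = - (-40455 + 4611) = \left(-1\right) \left(-35844\right) = 35844$)
$W{\left(y \right)} = 1$
$\frac{X}{W{\left(55 \right)}} = \frac{35844}{1} = 35844 \cdot 1 = 35844$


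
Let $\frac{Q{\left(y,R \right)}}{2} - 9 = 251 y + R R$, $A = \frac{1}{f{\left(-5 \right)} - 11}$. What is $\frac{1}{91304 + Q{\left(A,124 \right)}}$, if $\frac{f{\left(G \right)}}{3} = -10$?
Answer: $\frac{41}{5004532} \approx 8.1926 \cdot 10^{-6}$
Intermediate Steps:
$f{\left(G \right)} = -30$ ($f{\left(G \right)} = 3 \left(-10\right) = -30$)
$A = - \frac{1}{41}$ ($A = \frac{1}{-30 - 11} = \frac{1}{-41} = - \frac{1}{41} \approx -0.02439$)
$Q{\left(y,R \right)} = 18 + 2 R^{2} + 502 y$ ($Q{\left(y,R \right)} = 18 + 2 \left(251 y + R R\right) = 18 + 2 \left(251 y + R^{2}\right) = 18 + 2 \left(R^{2} + 251 y\right) = 18 + \left(2 R^{2} + 502 y\right) = 18 + 2 R^{2} + 502 y$)
$\frac{1}{91304 + Q{\left(A,124 \right)}} = \frac{1}{91304 + \left(18 + 2 \cdot 124^{2} + 502 \left(- \frac{1}{41}\right)\right)} = \frac{1}{91304 + \left(18 + 2 \cdot 15376 - \frac{502}{41}\right)} = \frac{1}{91304 + \left(18 + 30752 - \frac{502}{41}\right)} = \frac{1}{91304 + \frac{1261068}{41}} = \frac{1}{\frac{5004532}{41}} = \frac{41}{5004532}$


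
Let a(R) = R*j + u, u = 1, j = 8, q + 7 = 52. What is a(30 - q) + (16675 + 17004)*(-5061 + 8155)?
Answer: 104202707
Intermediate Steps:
q = 45 (q = -7 + 52 = 45)
a(R) = 1 + 8*R (a(R) = R*8 + 1 = 8*R + 1 = 1 + 8*R)
a(30 - q) + (16675 + 17004)*(-5061 + 8155) = (1 + 8*(30 - 1*45)) + (16675 + 17004)*(-5061 + 8155) = (1 + 8*(30 - 45)) + 33679*3094 = (1 + 8*(-15)) + 104202826 = (1 - 120) + 104202826 = -119 + 104202826 = 104202707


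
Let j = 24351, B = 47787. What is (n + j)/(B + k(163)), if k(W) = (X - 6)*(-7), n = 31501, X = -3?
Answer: 27926/23925 ≈ 1.1672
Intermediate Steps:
k(W) = 63 (k(W) = (-3 - 6)*(-7) = -9*(-7) = 63)
(n + j)/(B + k(163)) = (31501 + 24351)/(47787 + 63) = 55852/47850 = 55852*(1/47850) = 27926/23925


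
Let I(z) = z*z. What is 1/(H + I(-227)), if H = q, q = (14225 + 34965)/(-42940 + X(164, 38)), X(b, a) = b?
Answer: 21388/1102077657 ≈ 1.9407e-5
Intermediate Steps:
I(z) = z²
q = -24595/21388 (q = (14225 + 34965)/(-42940 + 164) = 49190/(-42776) = 49190*(-1/42776) = -24595/21388 ≈ -1.1499)
H = -24595/21388 ≈ -1.1499
1/(H + I(-227)) = 1/(-24595/21388 + (-227)²) = 1/(-24595/21388 + 51529) = 1/(1102077657/21388) = 21388/1102077657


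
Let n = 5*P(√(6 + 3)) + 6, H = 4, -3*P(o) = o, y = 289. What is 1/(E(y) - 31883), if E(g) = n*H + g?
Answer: -1/31590 ≈ -3.1656e-5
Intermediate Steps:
P(o) = -o/3
n = 1 (n = 5*(-√(6 + 3)/3) + 6 = 5*(-√9/3) + 6 = 5*(-⅓*3) + 6 = 5*(-1) + 6 = -5 + 6 = 1)
E(g) = 4 + g (E(g) = 1*4 + g = 4 + g)
1/(E(y) - 31883) = 1/((4 + 289) - 31883) = 1/(293 - 31883) = 1/(-31590) = -1/31590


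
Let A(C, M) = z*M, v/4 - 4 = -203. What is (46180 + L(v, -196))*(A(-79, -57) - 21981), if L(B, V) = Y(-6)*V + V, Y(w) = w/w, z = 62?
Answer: -1168280820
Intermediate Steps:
v = -796 (v = 16 + 4*(-203) = 16 - 812 = -796)
Y(w) = 1
L(B, V) = 2*V (L(B, V) = 1*V + V = V + V = 2*V)
A(C, M) = 62*M
(46180 + L(v, -196))*(A(-79, -57) - 21981) = (46180 + 2*(-196))*(62*(-57) - 21981) = (46180 - 392)*(-3534 - 21981) = 45788*(-25515) = -1168280820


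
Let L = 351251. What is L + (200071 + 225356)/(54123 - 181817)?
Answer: 44852219767/127694 ≈ 3.5125e+5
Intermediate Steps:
L + (200071 + 225356)/(54123 - 181817) = 351251 + (200071 + 225356)/(54123 - 181817) = 351251 + 425427/(-127694) = 351251 + 425427*(-1/127694) = 351251 - 425427/127694 = 44852219767/127694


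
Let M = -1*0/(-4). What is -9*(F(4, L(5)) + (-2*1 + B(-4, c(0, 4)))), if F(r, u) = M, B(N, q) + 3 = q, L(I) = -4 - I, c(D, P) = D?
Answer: 45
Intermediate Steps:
M = 0 (M = 0*(-¼) = 0)
B(N, q) = -3 + q
F(r, u) = 0
-9*(F(4, L(5)) + (-2*1 + B(-4, c(0, 4)))) = -9*(0 + (-2*1 + (-3 + 0))) = -9*(0 + (-2 - 3)) = -9*(0 - 5) = -9*(-5) = 45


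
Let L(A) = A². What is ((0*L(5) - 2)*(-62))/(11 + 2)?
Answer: 124/13 ≈ 9.5385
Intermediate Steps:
((0*L(5) - 2)*(-62))/(11 + 2) = ((0*5² - 2)*(-62))/(11 + 2) = ((0*25 - 2)*(-62))/13 = ((0 - 2)*(-62))*(1/13) = -2*(-62)*(1/13) = 124*(1/13) = 124/13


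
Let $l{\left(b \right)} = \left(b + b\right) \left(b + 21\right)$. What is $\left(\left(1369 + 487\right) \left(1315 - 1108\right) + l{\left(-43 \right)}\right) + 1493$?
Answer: $387577$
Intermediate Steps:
$l{\left(b \right)} = 2 b \left(21 + b\right)$
$\left(\left(1369 + 487\right) \left(1315 - 1108\right) + l{\left(-43 \right)}\right) + 1493 = \left(\left(1369 + 487\right) \left(1315 - 1108\right) + 2 \left(-43\right) \left(21 - 43\right)\right) + 1493 = \left(1856 \cdot 207 + 2 \left(-43\right) \left(-22\right)\right) + 1493 = \left(384192 + 1892\right) + 1493 = 386084 + 1493 = 387577$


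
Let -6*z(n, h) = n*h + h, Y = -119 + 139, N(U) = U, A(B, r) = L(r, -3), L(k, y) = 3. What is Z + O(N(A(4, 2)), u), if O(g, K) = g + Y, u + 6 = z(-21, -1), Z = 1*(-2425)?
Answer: -2402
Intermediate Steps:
A(B, r) = 3
Z = -2425
Y = 20
z(n, h) = -h/6 - h*n/6 (z(n, h) = -(n*h + h)/6 = -(h*n + h)/6 = -(h + h*n)/6 = -h/6 - h*n/6)
u = -28/3 (u = -6 - ⅙*(-1)*(1 - 21) = -6 - ⅙*(-1)*(-20) = -6 - 10/3 = -28/3 ≈ -9.3333)
O(g, K) = 20 + g (O(g, K) = g + 20 = 20 + g)
Z + O(N(A(4, 2)), u) = -2425 + (20 + 3) = -2425 + 23 = -2402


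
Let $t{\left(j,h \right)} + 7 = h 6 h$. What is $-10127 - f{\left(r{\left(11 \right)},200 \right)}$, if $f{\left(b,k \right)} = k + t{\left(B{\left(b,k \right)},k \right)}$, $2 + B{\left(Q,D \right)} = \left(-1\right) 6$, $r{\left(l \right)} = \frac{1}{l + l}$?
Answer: $-250320$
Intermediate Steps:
$r{\left(l \right)} = \frac{1}{2 l}$
$B{\left(Q,D \right)} = -8$ ($B{\left(Q,D \right)} = -2 - 6 = -8$)
$t{\left(j,h \right)} = -7 + 6 h^{2}$ ($t{\left(j,h \right)} = -7 + h 6 h = -7 + 6 h h = -7 + 6 h^{2}$)
$f{\left(b,k \right)} = -7 + k + 6 k^{2}$ ($f{\left(b,k \right)} = k + \left(-7 + 6 k^{2}\right) = -7 + k + 6 k^{2}$)
$-10127 - f{\left(r{\left(11 \right)},200 \right)} = -10127 - \left(-7 + 200 + 6 \cdot 200^{2}\right) = -10127 - \left(-7 + 200 + 6 \cdot 40000\right) = -10127 - \left(-7 + 200 + 240000\right) = -10127 - 240193 = -250320$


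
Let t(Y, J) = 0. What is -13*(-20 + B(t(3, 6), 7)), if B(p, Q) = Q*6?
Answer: -286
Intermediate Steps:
B(p, Q) = 6*Q
-13*(-20 + B(t(3, 6), 7)) = -13*(-20 + 6*7) = -13*(-20 + 42) = -13*22 = -286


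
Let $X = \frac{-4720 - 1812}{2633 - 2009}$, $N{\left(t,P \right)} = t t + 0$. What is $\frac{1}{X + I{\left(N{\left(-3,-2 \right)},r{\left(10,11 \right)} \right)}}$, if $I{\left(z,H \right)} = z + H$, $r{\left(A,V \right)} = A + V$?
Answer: $\frac{156}{3047} \approx 0.051198$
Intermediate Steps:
$N{\left(t,P \right)} = t^{2}$ ($N{\left(t,P \right)} = t^{2} + 0 = t^{2}$)
$I{\left(z,H \right)} = H + z$
$X = - \frac{1633}{156}$ ($X = - \frac{6532}{624} = \left(-6532\right) \frac{1}{624} = - \frac{1633}{156} \approx -10.468$)
$\frac{1}{X + I{\left(N{\left(-3,-2 \right)},r{\left(10,11 \right)} \right)}} = \frac{1}{- \frac{1633}{156} + \left(\left(10 + 11\right) + \left(-3\right)^{2}\right)} = \frac{1}{- \frac{1633}{156} + \left(21 + 9\right)} = \frac{1}{- \frac{1633}{156} + 30} = \frac{1}{\frac{3047}{156}} = \frac{156}{3047}$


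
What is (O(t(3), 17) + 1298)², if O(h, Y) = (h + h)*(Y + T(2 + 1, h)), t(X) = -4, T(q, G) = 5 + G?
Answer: 1331716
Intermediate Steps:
O(h, Y) = 2*h*(5 + Y + h) (O(h, Y) = (h + h)*(Y + (5 + h)) = (2*h)*(5 + Y + h) = 2*h*(5 + Y + h))
(O(t(3), 17) + 1298)² = (2*(-4)*(5 + 17 - 4) + 1298)² = (2*(-4)*18 + 1298)² = (-144 + 1298)² = 1154² = 1331716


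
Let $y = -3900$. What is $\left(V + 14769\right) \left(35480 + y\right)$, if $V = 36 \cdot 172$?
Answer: $661948380$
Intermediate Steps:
$V = 6192$
$\left(V + 14769\right) \left(35480 + y\right) = \left(6192 + 14769\right) \left(35480 - 3900\right) = 20961 \cdot 31580 = 661948380$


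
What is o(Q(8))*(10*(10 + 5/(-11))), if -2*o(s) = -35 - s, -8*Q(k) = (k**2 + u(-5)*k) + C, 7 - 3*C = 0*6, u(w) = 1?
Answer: 107975/88 ≈ 1227.0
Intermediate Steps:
C = 7/3 (C = 7/3 - 0*6 = 7/3 - 1/3*0 = 7/3 + 0 = 7/3 ≈ 2.3333)
Q(k) = -7/24 - k/8 - k**2/8 (Q(k) = -((k**2 + 1*k) + 7/3)/8 = -((k**2 + k) + 7/3)/8 = -((k + k**2) + 7/3)/8 = -(7/3 + k + k**2)/8 = -7/24 - k/8 - k**2/8)
o(s) = 35/2 + s/2 (o(s) = -(-35 - s)/2 = 35/2 + s/2)
o(Q(8))*(10*(10 + 5/(-11))) = (35/2 + (-7/24 - 1/8*8 - 1/8*8**2)/2)*(10*(10 + 5/(-11))) = (35/2 + (-7/24 - 1 - 1/8*64)/2)*(10*(10 + 5*(-1/11))) = (35/2 + (-7/24 - 1 - 8)/2)*(10*(10 - 5/11)) = (35/2 + (1/2)*(-223/24))*(10*(105/11)) = (35/2 - 223/48)*(1050/11) = (617/48)*(1050/11) = 107975/88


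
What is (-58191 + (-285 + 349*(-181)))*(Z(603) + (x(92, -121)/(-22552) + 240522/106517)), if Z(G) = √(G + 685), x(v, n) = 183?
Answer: -657461973391785/2402171384 - 243290*√322 ≈ -4.6394e+6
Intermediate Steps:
Z(G) = √(685 + G)
(-58191 + (-285 + 349*(-181)))*(Z(603) + (x(92, -121)/(-22552) + 240522/106517)) = (-58191 + (-285 + 349*(-181)))*(√(685 + 603) + (183/(-22552) + 240522/106517)) = (-58191 + (-285 - 63169))*(√1288 + (183*(-1/22552) + 240522*(1/106517))) = (-58191 - 63454)*(2*√322 + (-183/22552 + 240522/106517)) = -121645*(2*√322 + 5404759533/2402171384) = -121645*(5404759533/2402171384 + 2*√322) = -657461973391785/2402171384 - 243290*√322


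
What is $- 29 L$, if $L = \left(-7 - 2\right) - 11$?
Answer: $580$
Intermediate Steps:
$L = -20$ ($L = -9 - 11 = -20$)
$- 29 L = \left(-29\right) \left(-20\right) = 580$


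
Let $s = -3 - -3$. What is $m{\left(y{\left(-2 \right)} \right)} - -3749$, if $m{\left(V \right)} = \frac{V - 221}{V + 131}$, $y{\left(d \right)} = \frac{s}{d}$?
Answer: $\frac{490898}{131} \approx 3747.3$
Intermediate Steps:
$s = 0$ ($s = -3 + 3 = 0$)
$y{\left(d \right)} = 0$ ($y{\left(d \right)} = \frac{0}{d} = 0$)
$m{\left(V \right)} = \frac{-221 + V}{131 + V}$
$m{\left(y{\left(-2 \right)} \right)} - -3749 = \frac{-221 + 0}{131 + 0} - -3749 = \frac{1}{131} \left(-221\right) + 3749 = - \frac{221}{131} + 3749 = \frac{490898}{131}$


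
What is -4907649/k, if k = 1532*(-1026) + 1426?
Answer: 4907649/1570406 ≈ 3.1251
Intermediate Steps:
k = -1570406 (k = -1571832 + 1426 = -1570406)
-4907649/k = -4907649/(-1570406) = -4907649*(-1/1570406) = 4907649/1570406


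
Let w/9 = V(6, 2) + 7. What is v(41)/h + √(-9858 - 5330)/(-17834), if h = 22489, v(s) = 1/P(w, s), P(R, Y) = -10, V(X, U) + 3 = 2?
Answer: -1/224890 - I*√3797/8917 ≈ -4.4466e-6 - 0.0069104*I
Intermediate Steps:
V(X, U) = -1 (V(X, U) = -3 + 2 = -1)
w = 54 (w = 9*(-1 + 7) = 9*6 = 54)
v(s) = -⅒ (v(s) = 1/(-10) = -⅒)
v(41)/h + √(-9858 - 5330)/(-17834) = -⅒/22489 + √(-9858 - 5330)/(-17834) = -⅒*1/22489 + √(-15188)*(-1/17834) = -1/224890 + (2*I*√3797)*(-1/17834) = -1/224890 - I*√3797/8917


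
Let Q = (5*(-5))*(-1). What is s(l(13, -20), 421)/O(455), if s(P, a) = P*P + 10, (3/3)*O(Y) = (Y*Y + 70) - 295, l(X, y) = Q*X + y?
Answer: 18607/41360 ≈ 0.44988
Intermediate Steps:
Q = 25 (Q = -25*(-1) = 25)
l(X, y) = y + 25*X (l(X, y) = 25*X + y = y + 25*X)
O(Y) = -225 + Y² (O(Y) = (Y*Y + 70) - 295 = (Y² + 70) - 295 = (70 + Y²) - 295 = -225 + Y²)
s(P, a) = 10 + P² (s(P, a) = P² + 10 = 10 + P²)
s(l(13, -20), 421)/O(455) = (10 + (-20 + 25*13)²)/(-225 + 455²) = (10 + (-20 + 325)²)/(-225 + 207025) = (10 + 305²)/206800 = (10 + 93025)*(1/206800) = 93035*(1/206800) = 18607/41360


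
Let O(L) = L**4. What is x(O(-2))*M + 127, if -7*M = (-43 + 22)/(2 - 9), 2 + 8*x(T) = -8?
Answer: 3571/28 ≈ 127.54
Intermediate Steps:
x(T) = -5/4 (x(T) = -1/4 + (1/8)*(-8) = -1/4 - 1 = -5/4)
M = -3/7 (M = -(-43 + 22)/(7*(2 - 9)) = -(-3)/(-7) = -(-3)*(-1)/7 = -1/7*3 = -3/7 ≈ -0.42857)
x(O(-2))*M + 127 = -5/4*(-3/7) + 127 = 15/28 + 127 = 3571/28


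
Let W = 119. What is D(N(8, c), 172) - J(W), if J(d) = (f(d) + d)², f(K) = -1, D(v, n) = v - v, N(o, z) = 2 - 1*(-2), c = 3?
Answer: -13924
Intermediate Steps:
N(o, z) = 4 (N(o, z) = 2 + 2 = 4)
D(v, n) = 0
J(d) = (-1 + d)²
D(N(8, c), 172) - J(W) = 0 - (-1 + 119)² = 0 - 1*118² = 0 - 1*13924 = 0 - 13924 = -13924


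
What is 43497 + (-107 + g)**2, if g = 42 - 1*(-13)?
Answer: 46201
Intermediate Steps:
g = 55 (g = 42 + 13 = 55)
43497 + (-107 + g)**2 = 43497 + (-107 + 55)**2 = 43497 + (-52)**2 = 43497 + 2704 = 46201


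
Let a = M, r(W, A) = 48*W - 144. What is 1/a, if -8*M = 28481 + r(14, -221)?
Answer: -8/29009 ≈ -0.00027578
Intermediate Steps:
r(W, A) = -144 + 48*W
M = -29009/8 (M = -(28481 + (-144 + 48*14))/8 = -(28481 + (-144 + 672))/8 = -(28481 + 528)/8 = -1/8*29009 = -29009/8 ≈ -3626.1)
a = -29009/8 ≈ -3626.1
1/a = 1/(-29009/8) = -8/29009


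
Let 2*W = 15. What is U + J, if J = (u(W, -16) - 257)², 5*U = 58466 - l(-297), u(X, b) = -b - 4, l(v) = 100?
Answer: 358491/5 ≈ 71698.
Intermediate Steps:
W = 15/2 (W = (½)*15 = 15/2 ≈ 7.5000)
u(X, b) = -4 - b
U = 58366/5 (U = (58466 - 1*100)/5 = (58466 - 100)/5 = (⅕)*58366 = 58366/5 ≈ 11673.)
J = 60025 (J = ((-4 - 1*(-16)) - 257)² = ((-4 + 16) - 257)² = (12 - 257)² = (-245)² = 60025)
U + J = 58366/5 + 60025 = 358491/5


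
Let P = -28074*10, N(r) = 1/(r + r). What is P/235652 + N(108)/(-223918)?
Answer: -3394587982193/2849403124944 ≈ -1.1913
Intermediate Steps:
N(r) = 1/(2*r)
P = -280740
P/235652 + N(108)/(-223918) = -280740/235652 + ((½)/108)/(-223918) = -280740*1/235652 + ((½)*(1/108))*(-1/223918) = -70185/58913 + (1/216)*(-1/223918) = -70185/58913 - 1/48366288 = -3394587982193/2849403124944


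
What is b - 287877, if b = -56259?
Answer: -344136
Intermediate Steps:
b - 287877 = -56259 - 287877 = -344136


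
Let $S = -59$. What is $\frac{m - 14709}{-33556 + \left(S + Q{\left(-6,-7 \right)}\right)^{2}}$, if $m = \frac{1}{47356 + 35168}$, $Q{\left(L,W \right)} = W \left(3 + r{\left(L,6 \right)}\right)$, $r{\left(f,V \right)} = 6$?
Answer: $\frac{1213845515}{1540888128} \approx 0.78776$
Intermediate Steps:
$Q{\left(L,W \right)} = 9 W$ ($Q{\left(L,W \right)} = W \left(3 + 6\right) = W 9 = 9 W$)
$m = \frac{1}{82524} \approx 1.2118 \cdot 10^{-5}$
$\frac{m - 14709}{-33556 + \left(S + Q{\left(-6,-7 \right)}\right)^{2}} = \frac{\frac{1}{82524} - 14709}{-33556 + \left(-59 + 9 \left(-7\right)\right)^{2}} = - \frac{1213845515}{82524 \left(-33556 + \left(-59 - 63\right)^{2}\right)} = - \frac{1213845515}{82524 \left(-33556 + \left(-122\right)^{2}\right)} = - \frac{1213845515}{82524 \left(-33556 + 14884\right)} = - \frac{1213845515}{82524 \left(-18672\right)} = \left(- \frac{1213845515}{82524}\right) \left(- \frac{1}{18672}\right) = \frac{1213845515}{1540888128}$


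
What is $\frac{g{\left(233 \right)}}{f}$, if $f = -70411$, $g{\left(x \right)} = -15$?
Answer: $\frac{15}{70411} \approx 0.00021303$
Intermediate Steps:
$\frac{g{\left(233 \right)}}{f} = - \frac{15}{-70411} = \left(-15\right) \left(- \frac{1}{70411}\right) = \frac{15}{70411}$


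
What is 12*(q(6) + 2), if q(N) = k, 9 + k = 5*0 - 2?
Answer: -108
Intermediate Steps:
k = -11 (k = -9 + (5*0 - 2) = -9 + (0 - 2) = -9 - 2 = -11)
q(N) = -11
12*(q(6) + 2) = 12*(-11 + 2) = 12*(-9) = -108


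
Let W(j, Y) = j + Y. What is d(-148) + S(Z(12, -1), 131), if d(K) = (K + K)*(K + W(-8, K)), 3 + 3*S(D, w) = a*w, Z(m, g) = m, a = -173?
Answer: 247286/3 ≈ 82429.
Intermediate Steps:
W(j, Y) = Y + j
S(D, w) = -1 - 173*w/3 (S(D, w) = -1 + (-173*w)/3 = -1 - 173*w/3)
d(K) = 2*K*(-8 + 2*K) (d(K) = (K + K)*(K + (K - 8)) = (2*K)*(K + (-8 + K)) = (2*K)*(-8 + 2*K) = 2*K*(-8 + 2*K))
d(-148) + S(Z(12, -1), 131) = 4*(-148)*(-4 - 148) + (-1 - 173/3*131) = 4*(-148)*(-152) + (-1 - 22663/3) = 89984 - 22666/3 = 247286/3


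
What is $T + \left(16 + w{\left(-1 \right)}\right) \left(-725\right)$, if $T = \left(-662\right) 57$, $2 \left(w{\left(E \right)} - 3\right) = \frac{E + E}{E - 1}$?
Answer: $- \frac{103743}{2} \approx -51872.0$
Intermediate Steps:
$w{\left(E \right)} = 3 + \frac{E}{-1 + E}$ ($w{\left(E \right)} = 3 + \frac{\left(E + E\right) \frac{1}{E - 1}}{2} = 3 + \frac{2 E \frac{1}{-1 + E}}{2} = 3 + \frac{E}{-1 + E}$)
$T = -37734$
$T + \left(16 + w{\left(-1 \right)}\right) \left(-725\right) = -37734 + \left(16 + \frac{-3 + 4 \left(-1\right)}{-1 - 1}\right) \left(-725\right) = -37734 + \left(16 + \frac{-3 - 4}{-2}\right) \left(-725\right) = -37734 + \left(16 - - \frac{7}{2}\right) \left(-725\right) = -37734 + \left(16 + \frac{7}{2}\right) \left(-725\right) = -37734 + \frac{39}{2} \left(-725\right) = -37734 - \frac{28275}{2} = - \frac{103743}{2}$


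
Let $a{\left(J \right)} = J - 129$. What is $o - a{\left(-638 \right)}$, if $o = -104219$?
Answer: $-103452$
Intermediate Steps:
$a{\left(J \right)} = -129 + J$
$o - a{\left(-638 \right)} = -104219 - \left(-129 - 638\right) = -104219 - -767 = -104219 + 767 = -103452$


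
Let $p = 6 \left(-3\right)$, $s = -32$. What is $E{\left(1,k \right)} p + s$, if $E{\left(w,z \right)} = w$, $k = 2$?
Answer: $-50$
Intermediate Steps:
$p = -18$
$E{\left(1,k \right)} p + s = 1 \left(-18\right) - 32 = -18 - 32 = -50$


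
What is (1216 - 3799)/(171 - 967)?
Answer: 2583/796 ≈ 3.2450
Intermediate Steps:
(1216 - 3799)/(171 - 967) = -2583/(-796) = -2583*(-1/796) = 2583/796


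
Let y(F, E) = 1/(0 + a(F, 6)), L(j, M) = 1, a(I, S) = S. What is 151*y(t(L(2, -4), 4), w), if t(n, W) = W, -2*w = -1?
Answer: 151/6 ≈ 25.167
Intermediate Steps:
w = ½ (w = -½*(-1) = ½ ≈ 0.50000)
y(F, E) = ⅙ (y(F, E) = 1/(0 + 6) = 1/6 = ⅙)
151*y(t(L(2, -4), 4), w) = 151*(⅙) = 151/6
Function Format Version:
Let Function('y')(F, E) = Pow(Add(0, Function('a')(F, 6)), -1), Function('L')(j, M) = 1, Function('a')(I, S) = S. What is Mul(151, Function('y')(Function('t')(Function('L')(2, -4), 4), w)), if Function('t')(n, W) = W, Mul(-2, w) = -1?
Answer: Rational(151, 6) ≈ 25.167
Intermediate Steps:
w = Rational(1, 2) (w = Mul(Rational(-1, 2), -1) = Rational(1, 2) ≈ 0.50000)
Function('y')(F, E) = Rational(1, 6) (Function('y')(F, E) = Pow(Add(0, 6), -1) = Pow(6, -1) = Rational(1, 6))
Mul(151, Function('y')(Function('t')(Function('L')(2, -4), 4), w)) = Mul(151, Rational(1, 6)) = Rational(151, 6)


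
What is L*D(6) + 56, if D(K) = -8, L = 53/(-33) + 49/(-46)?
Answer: 58724/759 ≈ 77.370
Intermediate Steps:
L = -4055/1518 (L = 53*(-1/33) + 49*(-1/46) = -53/33 - 49/46 = -4055/1518 ≈ -2.6713)
L*D(6) + 56 = -4055/1518*(-8) + 56 = 16220/759 + 56 = 58724/759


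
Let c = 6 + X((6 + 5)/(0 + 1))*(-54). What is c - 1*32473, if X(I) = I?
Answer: -33061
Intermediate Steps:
c = -588 (c = 6 + ((6 + 5)/(0 + 1))*(-54) = 6 + (11/1)*(-54) = 6 + (11*1)*(-54) = 6 + 11*(-54) = 6 - 594 = -588)
c - 1*32473 = -588 - 1*32473 = -588 - 32473 = -33061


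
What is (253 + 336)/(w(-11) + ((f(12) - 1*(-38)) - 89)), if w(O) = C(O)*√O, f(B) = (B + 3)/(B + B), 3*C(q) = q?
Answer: -17090424/1546865 + 1243968*I*√11/1546865 ≈ -11.048 + 2.6672*I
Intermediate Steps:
C(q) = q/3
f(B) = (3 + B)/(2*B) (f(B) = (3 + B)/((2*B)) = (3 + B)*(1/(2*B)) = (3 + B)/(2*B))
w(O) = O^(3/2)/3 (w(O) = (O/3)*√O = O^(3/2)/3)
(253 + 336)/(w(-11) + ((f(12) - 1*(-38)) - 89)) = (253 + 336)/((-11)^(3/2)/3 + (((½)*(3 + 12)/12 - 1*(-38)) - 89)) = 589/((-11*I*√11)/3 + (((½)*(1/12)*15 + 38) - 89)) = 589/(-11*I*√11/3 + ((5/8 + 38) - 89)) = 589/(-11*I*√11/3 + (309/8 - 89)) = 589/(-11*I*√11/3 - 403/8) = 589/(-403/8 - 11*I*√11/3)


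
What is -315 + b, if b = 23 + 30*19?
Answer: 278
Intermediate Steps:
b = 593 (b = 23 + 570 = 593)
-315 + b = -315 + 593 = 278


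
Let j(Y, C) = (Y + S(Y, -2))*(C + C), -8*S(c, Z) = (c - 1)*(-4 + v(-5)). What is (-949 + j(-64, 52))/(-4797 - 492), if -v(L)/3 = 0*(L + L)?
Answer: 10985/5289 ≈ 2.0770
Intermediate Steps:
v(L) = 0 (v(L) = -0*(L + L) = -0*2*L = -3*0 = 0)
S(c, Z) = -1/2 + c/2 (S(c, Z) = -(c - 1)*(-4 + 0)/8 = -(-1 + c)*(-4)/8 = -(4 - 4*c)/8 = -1/2 + c/2)
j(Y, C) = 2*C*(-1/2 + 3*Y/2) (j(Y, C) = (Y + (-1/2 + Y/2))*(C + C) = (-1/2 + 3*Y/2)*(2*C) = 2*C*(-1/2 + 3*Y/2))
(-949 + j(-64, 52))/(-4797 - 492) = (-949 + 52*(-1 + 3*(-64)))/(-4797 - 492) = (-949 + 52*(-1 - 192))/(-5289) = (-949 + 52*(-193))*(-1/5289) = (-949 - 10036)*(-1/5289) = -10985*(-1/5289) = 10985/5289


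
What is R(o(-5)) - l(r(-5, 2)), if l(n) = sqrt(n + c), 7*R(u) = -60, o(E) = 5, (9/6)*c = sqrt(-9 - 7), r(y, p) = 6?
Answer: -60/7 - sqrt(54 + 24*I)/3 ≈ -11.078 - 0.53193*I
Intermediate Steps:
c = 8*I/3 (c = 2*sqrt(-9 - 7)/3 = 2*sqrt(-16)/3 = 2*(4*I)/3 = 8*I/3 ≈ 2.6667*I)
R(u) = -60/7 (R(u) = (1/7)*(-60) = -60/7)
l(n) = sqrt(n + 8*I/3)
R(o(-5)) - l(r(-5, 2)) = -60/7 - sqrt(9*6 + 24*I)/3 = -60/7 - sqrt(54 + 24*I)/3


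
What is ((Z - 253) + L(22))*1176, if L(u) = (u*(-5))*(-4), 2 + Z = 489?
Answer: 792624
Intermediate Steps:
Z = 487 (Z = -2 + 489 = 487)
L(u) = 20*u (L(u) = -5*u*(-4) = 20*u)
((Z - 253) + L(22))*1176 = ((487 - 253) + 20*22)*1176 = (234 + 440)*1176 = 674*1176 = 792624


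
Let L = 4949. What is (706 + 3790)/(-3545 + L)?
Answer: 1124/351 ≈ 3.2023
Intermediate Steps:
(706 + 3790)/(-3545 + L) = (706 + 3790)/(-3545 + 4949) = 4496/1404 = 4496*(1/1404) = 1124/351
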